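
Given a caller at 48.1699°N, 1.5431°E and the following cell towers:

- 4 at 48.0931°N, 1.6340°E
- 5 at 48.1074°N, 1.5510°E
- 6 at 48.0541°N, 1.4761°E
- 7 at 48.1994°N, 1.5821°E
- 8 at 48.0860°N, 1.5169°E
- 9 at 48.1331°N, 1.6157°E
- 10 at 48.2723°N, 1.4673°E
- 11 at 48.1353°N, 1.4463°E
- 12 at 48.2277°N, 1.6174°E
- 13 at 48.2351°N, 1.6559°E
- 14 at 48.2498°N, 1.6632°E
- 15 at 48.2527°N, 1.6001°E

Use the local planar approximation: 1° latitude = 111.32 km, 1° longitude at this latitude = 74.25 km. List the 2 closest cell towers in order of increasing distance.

Distances from 48.1699°N, 1.5431°E:
4: 10.8924 km
5: 6.9822 km
6: 13.8175 km
7: 4.3783 km
8: 9.5402 km
9: 6.7705 km
10: 12.7129 km
11: 8.1544 km
12: 8.4756 km
13: 11.0827 km
14: 12.5949 km
15: 10.1425 km
Sorted: 7 (4.3783 km) < 9 (6.7705 km) < 5 (6.9822 km) < 11 (8.1544 km) < …

7, 9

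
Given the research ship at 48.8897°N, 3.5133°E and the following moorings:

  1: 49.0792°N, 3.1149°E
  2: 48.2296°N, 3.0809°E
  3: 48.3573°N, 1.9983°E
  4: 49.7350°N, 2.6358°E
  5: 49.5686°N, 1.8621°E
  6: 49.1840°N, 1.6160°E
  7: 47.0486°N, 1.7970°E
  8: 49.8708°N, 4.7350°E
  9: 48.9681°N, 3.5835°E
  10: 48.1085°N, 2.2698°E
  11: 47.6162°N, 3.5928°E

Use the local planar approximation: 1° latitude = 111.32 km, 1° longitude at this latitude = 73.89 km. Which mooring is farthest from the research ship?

7

Distances from 48.8897°N, 3.5133°E:
1: 36.2158 km
2: 80.1278 km
3: 126.6644 km
4: 114.2743 km
5: 143.5178 km
6: 143.9686 km
7: 241.0138 km
8: 141.6936 km
9: 10.1526 km
10: 126.5106 km
11: 141.8877 km
Maximum: 7 at 241.0138 km.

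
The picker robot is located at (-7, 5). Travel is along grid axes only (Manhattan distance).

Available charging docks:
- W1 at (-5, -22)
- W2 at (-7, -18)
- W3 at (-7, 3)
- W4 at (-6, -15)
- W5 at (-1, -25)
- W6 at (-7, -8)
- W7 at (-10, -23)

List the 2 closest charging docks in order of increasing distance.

W3, W6

Distances from (-7, 5):
W1: |2| + |-27| = 2 + 27 = 29
W2: |0| + |-23| = 0 + 23 = 23
W3: |0| + |-2| = 0 + 2 = 2
W4: |1| + |-20| = 1 + 20 = 21
W5: |6| + |-30| = 6 + 30 = 36
W6: |0| + |-13| = 0 + 13 = 13
W7: |-3| + |-28| = 3 + 28 = 31
Sorted: W3 (2) < W6 (13) < W4 (21) < W2 (23) < …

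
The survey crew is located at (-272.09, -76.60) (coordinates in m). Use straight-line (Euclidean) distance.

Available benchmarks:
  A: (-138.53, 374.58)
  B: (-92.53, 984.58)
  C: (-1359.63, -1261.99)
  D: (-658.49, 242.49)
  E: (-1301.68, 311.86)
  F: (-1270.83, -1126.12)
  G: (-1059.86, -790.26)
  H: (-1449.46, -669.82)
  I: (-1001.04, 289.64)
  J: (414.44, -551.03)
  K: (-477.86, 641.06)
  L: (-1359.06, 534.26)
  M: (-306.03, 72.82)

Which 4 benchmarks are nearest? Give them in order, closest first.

Distances from (-272.09, -76.60):
A: 470.53 m
B: 1076.26 m
C: 1608.69 m
D: 501.12 m
E: 1100.43 m
F: 1448.78 m
G: 1062.96 m
H: 1318.37 m
I: 815.78 m
J: 834.51 m
K: 746.58 m
L: 1246.86 m
M: 153.23 m
Sorted: M (153.23 m) < A (470.53 m) < D (501.12 m) < K (746.58 m) < I (815.78 m) < J (834.51 m) < …

M, A, D, K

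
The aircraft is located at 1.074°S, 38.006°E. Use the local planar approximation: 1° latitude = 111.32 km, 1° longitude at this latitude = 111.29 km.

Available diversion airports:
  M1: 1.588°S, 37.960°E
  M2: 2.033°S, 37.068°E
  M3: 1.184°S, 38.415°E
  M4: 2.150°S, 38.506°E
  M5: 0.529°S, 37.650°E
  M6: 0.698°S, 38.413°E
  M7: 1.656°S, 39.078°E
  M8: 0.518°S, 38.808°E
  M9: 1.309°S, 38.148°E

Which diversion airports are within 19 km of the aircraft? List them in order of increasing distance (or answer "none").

none

Distances from 1.074°S, 38.006°E:
M1: √((-0.514·111.32)² + (-0.046·111.29)²) = √(3273.95445 + 26.20764) = 57.447 km
M2: √((-0.959·111.32)² + (-0.938·111.29)²) = √(11396.81791 + 10897.27628) = 149.312 km
M3: √((-0.110·111.32)² + (0.409·111.29)²) = √(149.94492 + 2071.85282) = 47.136 km
M4: √((-1.076·111.32)² + (0.500·111.29)²) = √(14347.32506 + 3096.36603) = 132.075 km
M5: √((0.545·111.32)² + (-0.356·111.29)²) = √(3680.77610 + 1569.68418) = 72.460 km
M6: √((0.376·111.32)² + (0.407·111.29)²) = √(1751.95152 + 2051.63974) = 61.673 km
M7: √((-0.582·111.32)² + (1.072·111.29)²) = √(4197.51604 + 14233.17718) = 135.760 km
M8: √((0.556·111.32)² + (0.802·111.29)²) = √(3830.85733 + 7966.38005) = 108.615 km
M9: √((-0.235·111.32)² + (0.142·111.29)²) = √(684.35606 + 249.74050) = 30.563 km
Threshold 19 km: none within range.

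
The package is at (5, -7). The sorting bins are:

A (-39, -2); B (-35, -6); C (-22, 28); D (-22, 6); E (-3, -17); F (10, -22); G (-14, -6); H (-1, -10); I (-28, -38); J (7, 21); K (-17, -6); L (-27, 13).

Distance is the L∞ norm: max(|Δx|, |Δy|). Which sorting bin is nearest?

Distances from (5, -7):
A: 44
B: 40
C: 35
D: 27
E: 10
F: 15
G: 19
H: 6
I: 33
J: 28
K: 22
L: 32
Minimum: H at 6.

H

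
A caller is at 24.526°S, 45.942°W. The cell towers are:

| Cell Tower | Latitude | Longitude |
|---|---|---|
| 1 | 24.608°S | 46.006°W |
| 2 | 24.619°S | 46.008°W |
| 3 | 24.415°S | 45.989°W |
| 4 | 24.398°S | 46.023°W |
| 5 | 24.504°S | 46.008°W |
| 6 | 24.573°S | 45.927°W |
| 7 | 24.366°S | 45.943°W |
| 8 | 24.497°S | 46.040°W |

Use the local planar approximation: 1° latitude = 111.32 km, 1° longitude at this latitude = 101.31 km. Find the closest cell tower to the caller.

6

Distances from 24.526°S, 45.942°W:
1: 11.197 km
2: 12.324 km
3: 13.242 km
4: 16.443 km
5: 7.121 km
6: 5.448 km
7: 17.811 km
8: 10.440 km
Minimum: 6 at 5.448 km.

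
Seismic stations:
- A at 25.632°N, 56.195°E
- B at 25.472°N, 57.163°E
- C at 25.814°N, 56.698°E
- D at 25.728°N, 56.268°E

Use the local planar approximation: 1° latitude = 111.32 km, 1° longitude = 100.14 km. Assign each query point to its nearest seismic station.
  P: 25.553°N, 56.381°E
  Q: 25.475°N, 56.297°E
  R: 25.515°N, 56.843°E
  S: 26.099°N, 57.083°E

P at 25.553°N, 56.381°E:
  A: √((0.079·111.32)² + (-0.186·100.14)²) = √(77.33936 + 346.92937) = 20.598 km
  B: √((-0.081·111.32)² + (0.782·100.14)²) = √(81.30485 + 6132.37466) = 78.827 km
  C: √((0.261·111.32)² + (0.317·100.14)²) = √(844.16513 + 1007.70566) = 43.033 km
  D: √((0.175·111.32)² + (-0.113·100.14)²) = √(379.50936 + 128.04778) = 22.529 km
  → nearest: A (20.598 km)
Q at 25.475°N, 56.297°E:
  A: √((0.157·111.32)² + (-0.102·100.14)²) = √(305.45392 + 104.33152) = 20.243 km
  B: √((-0.003·111.32)² + (0.866·100.14)²) = √(0.11153 + 7520.57347) = 86.722 km
  C: √((0.339·111.32)² + (0.401·100.14)²) = √(1424.11740 + 1612.51558) = 55.106 km
  D: √((0.253·111.32)² + (-0.029·100.14)²) = √(793.20864 + 8.43356) = 28.313 km
  → nearest: A (20.243 km)
R at 25.515°N, 56.843°E:
  A: √((0.117·111.32)² + (-0.648·100.14)²) = √(169.63604 + 4210.80554) = 66.185 km
  B: √((-0.043·111.32)² + (0.320·100.14)²) = √(22.91307 + 1026.86921) = 32.400 km
  C: √((0.299·111.32)² + (-0.145·100.14)²) = √(1107.86992 + 210.83911) = 36.314 km
  D: √((0.213·111.32)² + (-0.575·100.14)²) = √(562.21911 + 3315.51398) = 62.271 km
  → nearest: B (32.400 km)
S at 26.099°N, 57.083°E:
  A: √((-0.467·111.32)² + (-0.888·100.14)²) = √(2702.58994 + 7907.53469) = 103.005 km
  B: √((-0.627·111.32)² + (0.080·100.14)²) = √(4871.71055 + 64.17933) = 70.256 km
  C: √((-0.285·111.32)² + (-0.385·100.14)²) = √(1006.55177 + 1486.40321) = 49.930 km
  D: √((-0.371·111.32)² + (-0.815·100.14)²) = √(1705.66687 + 6660.86132) = 91.469 km
  → nearest: C (49.930 km)

P→A; Q→A; R→B; S→C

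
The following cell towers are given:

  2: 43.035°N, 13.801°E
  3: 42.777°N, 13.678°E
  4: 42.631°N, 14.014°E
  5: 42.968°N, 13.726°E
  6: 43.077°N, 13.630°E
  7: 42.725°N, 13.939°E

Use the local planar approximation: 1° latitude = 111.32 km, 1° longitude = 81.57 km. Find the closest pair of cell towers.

Pairwise distances:
2–3: 30.423 km
2–4: 48.213 km
2–5: 9.647 km
2–6: 14.711 km
2–7: 36.299 km
3–4: 31.864 km
3–5: 21.620 km
3–6: 33.625 km
3–7: 22.063 km
4–5: 44.263 km
4–6: 58.704 km
4–7: 12.121 km
5–6: 14.441 km
5–7: 32.150 km
6–7: 46.591 km
Closest pair: 2–5 at 9.647 km.

2 and 5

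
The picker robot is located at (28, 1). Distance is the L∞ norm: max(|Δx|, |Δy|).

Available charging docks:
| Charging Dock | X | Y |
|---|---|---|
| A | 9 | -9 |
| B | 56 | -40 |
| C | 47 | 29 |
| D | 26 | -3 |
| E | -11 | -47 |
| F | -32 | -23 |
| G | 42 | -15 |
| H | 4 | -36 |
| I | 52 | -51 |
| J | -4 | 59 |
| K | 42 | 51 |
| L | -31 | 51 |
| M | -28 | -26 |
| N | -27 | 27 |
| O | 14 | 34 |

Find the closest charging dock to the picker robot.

D

Distances from (28, 1):
A: 19
B: 41
C: 28
D: 4
E: 48
F: 60
G: 16
H: 37
I: 52
J: 58
K: 50
L: 59
M: 56
N: 55
O: 33
Minimum: D at 4.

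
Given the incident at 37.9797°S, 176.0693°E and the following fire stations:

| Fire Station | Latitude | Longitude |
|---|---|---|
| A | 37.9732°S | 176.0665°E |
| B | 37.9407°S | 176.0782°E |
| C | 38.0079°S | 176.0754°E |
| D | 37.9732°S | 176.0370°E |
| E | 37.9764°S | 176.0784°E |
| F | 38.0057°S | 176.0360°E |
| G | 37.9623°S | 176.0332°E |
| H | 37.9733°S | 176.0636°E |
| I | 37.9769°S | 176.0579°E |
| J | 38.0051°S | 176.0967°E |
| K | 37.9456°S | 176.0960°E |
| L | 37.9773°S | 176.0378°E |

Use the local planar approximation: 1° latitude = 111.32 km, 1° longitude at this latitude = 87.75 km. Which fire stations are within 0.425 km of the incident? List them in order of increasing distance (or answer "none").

none

Distances from 37.9797°S, 176.0693°E:
A: 0.7642 km
B: 4.4112 km
C: 3.1845 km
D: 2.9252 km
E: 0.8790 km
F: 4.1129 km
G: 3.7130 km
H: 0.8705 km
I: 1.0478 km
J: 3.7116 km
K: 4.4608 km
L: 2.7770 km
Threshold 0.425 km: none within range.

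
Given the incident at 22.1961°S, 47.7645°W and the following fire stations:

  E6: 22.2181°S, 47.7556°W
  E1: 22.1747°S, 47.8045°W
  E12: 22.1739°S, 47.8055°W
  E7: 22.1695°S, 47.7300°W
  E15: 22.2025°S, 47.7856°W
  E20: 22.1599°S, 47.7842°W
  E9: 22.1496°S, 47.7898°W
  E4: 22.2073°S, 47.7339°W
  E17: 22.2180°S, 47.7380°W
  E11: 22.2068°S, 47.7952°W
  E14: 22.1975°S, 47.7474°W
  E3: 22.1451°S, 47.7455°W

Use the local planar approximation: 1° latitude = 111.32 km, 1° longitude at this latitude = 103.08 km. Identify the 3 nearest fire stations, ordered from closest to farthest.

E14, E15, E6

Distances from 22.1961°S, 47.7645°W:
E6: 2.6152 km
E1: 4.7619 km
E12: 4.8958 km
E7: 4.6277 km
E15: 2.2887 km
E20: 4.5125 km
E9: 5.7962 km
E4: 3.3917 km
E17: 3.6613 km
E11: 3.3813 km
E14: 1.7695 km
E3: 6.0056 km
Sorted: E14 (1.7695 km) < E15 (2.2887 km) < E6 (2.6152 km) < E11 (3.3813 km) < E4 (3.3917 km) < …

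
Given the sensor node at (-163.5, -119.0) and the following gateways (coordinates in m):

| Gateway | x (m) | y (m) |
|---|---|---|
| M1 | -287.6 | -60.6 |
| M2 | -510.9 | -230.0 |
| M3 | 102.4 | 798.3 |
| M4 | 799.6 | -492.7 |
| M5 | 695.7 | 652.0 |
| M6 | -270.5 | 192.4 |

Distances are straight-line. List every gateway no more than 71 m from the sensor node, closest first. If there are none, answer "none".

Distances from (-163.5, -119.0):
M1: √((-124.1)² + (58.4)²) = √(15400.810 + 3410.560) = 137.2 m
M2: √((-347.4)² + (-111.0)²) = √(120686.760 + 12321.000) = 364.7 m
M3: √((265.9)² + (917.3)²) = √(70702.810 + 841439.290) = 955.1 m
M4: √((963.1)² + (-373.7)²) = √(927561.610 + 139651.690) = 1033.1 m
M5: √((859.2)² + (771.0)²) = √(738224.640 + 594441.000) = 1154.4 m
M6: √((-107.0)² + (311.4)²) = √(11449.000 + 96969.960) = 329.3 m
Threshold 71 m: none within range.

none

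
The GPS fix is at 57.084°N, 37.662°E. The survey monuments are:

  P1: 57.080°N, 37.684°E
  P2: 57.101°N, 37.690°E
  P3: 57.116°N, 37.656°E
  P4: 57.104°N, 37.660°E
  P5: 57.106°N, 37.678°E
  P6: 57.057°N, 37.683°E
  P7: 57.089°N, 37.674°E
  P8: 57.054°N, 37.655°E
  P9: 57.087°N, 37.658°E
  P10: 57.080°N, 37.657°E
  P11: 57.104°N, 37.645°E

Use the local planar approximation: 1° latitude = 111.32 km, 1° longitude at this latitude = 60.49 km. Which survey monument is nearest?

Distances from 57.084°N, 37.662°E:
P1: √((-0.004·111.32)² + (0.022·60.49)²) = √(0.19827 + 1.77098) = 1.403 km
P2: √((0.017·111.32)² + (0.028·60.49)²) = √(3.58133 + 2.86869) = 2.540 km
P3: √((0.032·111.32)² + (-0.006·60.49)²) = √(12.68955 + 0.13173) = 3.581 km
P4: √((0.020·111.32)² + (-0.002·60.49)²) = √(4.95686 + 0.01464) = 2.230 km
P5: √((0.022·111.32)² + (0.016·60.49)²) = √(5.99780 + 0.93671) = 2.633 km
P6: √((-0.027·111.32)² + (0.021·60.49)²) = √(9.03387 + 1.61364) = 3.263 km
P7: √((0.005·111.32)² + (0.012·60.49)²) = √(0.30980 + 0.52690) = 0.915 km
P8: √((-0.030·111.32)² + (-0.007·60.49)²) = √(11.15293 + 0.17929) = 3.366 km
P9: √((0.003·111.32)² + (-0.004·60.49)²) = √(0.11153 + 0.05854) = 0.412 km
P10: √((-0.004·111.32)² + (-0.005·60.49)²) = √(0.19827 + 0.09148) = 0.538 km
P11: √((0.020·111.32)² + (-0.017·60.49)²) = √(4.95686 + 1.05746) = 2.452 km
Minimum: P9 at 0.412 km.

P9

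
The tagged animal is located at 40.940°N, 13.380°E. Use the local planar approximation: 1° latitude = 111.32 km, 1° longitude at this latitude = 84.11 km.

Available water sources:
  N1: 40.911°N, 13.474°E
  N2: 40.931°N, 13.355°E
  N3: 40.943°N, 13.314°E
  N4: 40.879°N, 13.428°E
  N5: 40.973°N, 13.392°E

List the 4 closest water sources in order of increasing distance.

N2, N5, N3, N4

Distances from 40.940°N, 13.380°E:
N1: 8.540 km
N2: 2.329 km
N3: 5.561 km
N4: 7.900 km
N5: 3.810 km
Sorted: N2 (2.329 km) < N5 (3.810 km) < N3 (5.561 km) < N4 (7.900 km) < N1 (8.540 km)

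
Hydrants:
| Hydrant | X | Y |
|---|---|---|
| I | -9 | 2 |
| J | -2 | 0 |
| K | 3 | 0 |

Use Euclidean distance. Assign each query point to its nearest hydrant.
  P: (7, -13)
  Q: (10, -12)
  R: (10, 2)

P at (7, -13):
  I: 21.9
  J: 15.8
  K: 13.6
  → nearest: K (13.6)
Q at (10, -12):
  I: 23.6
  J: 17.0
  K: 13.9
  → nearest: K (13.9)
R at (10, 2):
  I: 19.0
  J: 12.2
  K: 7.3
  → nearest: K (7.3)

P→K; Q→K; R→K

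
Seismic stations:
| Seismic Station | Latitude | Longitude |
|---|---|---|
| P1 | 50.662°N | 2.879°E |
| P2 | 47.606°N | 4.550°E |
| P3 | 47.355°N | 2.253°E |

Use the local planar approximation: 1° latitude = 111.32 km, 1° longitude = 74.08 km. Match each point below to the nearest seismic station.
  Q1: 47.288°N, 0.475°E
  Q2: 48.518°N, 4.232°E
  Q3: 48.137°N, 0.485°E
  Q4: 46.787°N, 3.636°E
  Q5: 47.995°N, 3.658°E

Q1 at 47.288°N, 0.475°E:
  P1: 415.675 km
  P2: 303.945 km
  P3: 131.925 km
  → nearest: P3 (131.925 km)
Q2 at 48.518°N, 4.232°E:
  P1: 258.862 km
  P2: 104.221 km
  P3: 195.586 km
  → nearest: P2 (104.221 km)
Q3 at 48.137°N, 0.485°E:
  P1: 332.355 km
  P2: 306.882 km
  P3: 157.265 km
  → nearest: P3 (157.265 km)
Q4 at 46.787°N, 3.636°E:
  P1: 434.995 km
  P2: 113.564 km
  P3: 120.393 km
  → nearest: P2 (113.564 km)
Q5 at 47.995°N, 3.658°E:
  P1: 302.447 km
  P2: 79.004 km
  P3: 126.131 km
  → nearest: P2 (79.004 km)

Q1→P3; Q2→P2; Q3→P3; Q4→P2; Q5→P2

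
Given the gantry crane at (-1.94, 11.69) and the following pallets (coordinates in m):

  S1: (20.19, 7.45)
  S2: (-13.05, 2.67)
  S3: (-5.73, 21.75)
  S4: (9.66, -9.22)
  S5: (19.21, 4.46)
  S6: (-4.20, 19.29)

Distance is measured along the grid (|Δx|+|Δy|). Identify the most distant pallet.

S4

Distances from (-1.94, 11.69):
S1: |22.13| + |-4.24| = 22.13 + 4.24 = 26.37 m
S2: |-11.11| + |-9.02| = 11.11 + 9.02 = 20.13 m
S3: |-3.79| + |10.06| = 3.79 + 10.06 = 13.85 m
S4: |11.60| + |-20.91| = 11.60 + 20.91 = 32.51 m
S5: |21.15| + |-7.23| = 21.15 + 7.23 = 28.38 m
S6: |-2.26| + |7.60| = 2.26 + 7.60 = 9.86 m
Maximum: S4 at 32.51 m.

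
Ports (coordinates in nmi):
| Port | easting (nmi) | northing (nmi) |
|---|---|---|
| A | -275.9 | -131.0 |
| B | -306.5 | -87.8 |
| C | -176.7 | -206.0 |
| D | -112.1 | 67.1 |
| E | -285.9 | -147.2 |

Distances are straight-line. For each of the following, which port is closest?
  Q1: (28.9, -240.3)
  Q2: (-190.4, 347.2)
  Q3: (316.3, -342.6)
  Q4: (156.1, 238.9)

Q1 at (28.9, -240.3):
  A: √((-304.8)² + (109.3)²) = √(92903.040 + 11946.490) = 323.8 nmi
  B: √((-335.4)² + (152.5)²) = √(112493.160 + 23256.250) = 368.4 nmi
  C: √((-205.6)² + (34.3)²) = √(42271.360 + 1176.490) = 208.4 nmi
  D: √((-141.0)² + (307.4)²) = √(19881.000 + 94494.760) = 338.2 nmi
  E: √((-314.8)² + (93.1)²) = √(99099.040 + 8667.610) = 328.3 nmi
  → nearest: C (208.4 nmi)
Q2 at (-190.4, 347.2):
  A: √((-85.5)² + (-478.2)²) = √(7310.250 + 228675.240) = 485.8 nmi
  B: √((-116.1)² + (-435.0)²) = √(13479.210 + 189225.000) = 450.2 nmi
  C: √((13.7)² + (-553.2)²) = √(187.690 + 306030.240) = 553.4 nmi
  D: √((78.3)² + (-280.1)²) = √(6130.890 + 78456.010) = 290.8 nmi
  E: √((-95.5)² + (-494.4)²) = √(9120.250 + 244431.360) = 503.5 nmi
  → nearest: D (290.8 nmi)
Q3 at (316.3, -342.6):
  A: √((-592.2)² + (211.6)²) = √(350700.840 + 44774.560) = 628.9 nmi
  B: √((-622.8)² + (254.8)²) = √(387879.840 + 64923.040) = 672.9 nmi
  C: √((-493.0)² + (136.6)²) = √(243049.000 + 18659.560) = 511.6 nmi
  D: √((-428.4)² + (409.7)²) = √(183526.560 + 167854.090) = 592.8 nmi
  E: √((-602.2)² + (195.4)²) = √(362644.840 + 38181.160) = 633.1 nmi
  → nearest: C (511.6 nmi)
Q4 at (156.1, 238.9):
  A: √((-432.0)² + (-369.9)²) = √(186624.000 + 136826.010) = 568.7 nmi
  B: √((-462.6)² + (-326.7)²) = √(213998.760 + 106732.890) = 566.3 nmi
  C: √((-332.8)² + (-444.9)²) = √(110755.840 + 197936.010) = 555.6 nmi
  D: √((-268.2)² + (-171.8)²) = √(71931.240 + 29515.240) = 318.5 nmi
  E: √((-442.0)² + (-386.1)²) = √(195364.000 + 149073.210) = 586.9 nmi
  → nearest: D (318.5 nmi)

Q1→C; Q2→D; Q3→C; Q4→D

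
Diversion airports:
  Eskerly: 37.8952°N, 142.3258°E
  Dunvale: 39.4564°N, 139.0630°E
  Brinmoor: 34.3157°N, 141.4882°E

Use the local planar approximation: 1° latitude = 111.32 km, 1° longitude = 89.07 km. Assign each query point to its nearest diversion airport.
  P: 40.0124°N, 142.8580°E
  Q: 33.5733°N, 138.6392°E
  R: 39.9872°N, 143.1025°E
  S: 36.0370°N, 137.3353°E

P→Eskerly; Q→Brinmoor; R→Eskerly; S→Dunvale

P at 40.0124°N, 142.8580°E:
  Eskerly: 240.4065 km
  Dunvale: 343.6405 km
  Brinmoor: 645.7868 km
  → nearest: Eskerly (240.4065 km)
Q at 33.5733°N, 138.6392°E:
  Eskerly: 582.4899 km
  Dunvale: 655.9937 km
  Brinmoor: 266.8790 km
  → nearest: Brinmoor (266.8790 km)
R at 39.9872°N, 143.1025°E:
  Eskerly: 242.9398 km
  Dunvale: 364.6180 km
  Brinmoor: 647.5175 km
  → nearest: Eskerly (242.9398 km)
S at 36.0370°N, 137.3353°E:
  Eskerly: 490.2781 km
  Dunvale: 410.5771 km
  Brinmoor: 416.5831 km
  → nearest: Dunvale (410.5771 km)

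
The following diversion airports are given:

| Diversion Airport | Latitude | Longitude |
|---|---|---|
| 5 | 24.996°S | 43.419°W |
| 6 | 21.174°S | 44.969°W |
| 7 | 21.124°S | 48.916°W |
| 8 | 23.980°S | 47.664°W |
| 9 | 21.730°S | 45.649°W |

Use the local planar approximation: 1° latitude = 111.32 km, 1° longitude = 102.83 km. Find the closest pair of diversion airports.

Pairwise distances:
5–6: 454.340 km
5–7: 710.846 km
5–8: 450.928 km
5–9: 429.846 km
6–7: 405.908 km
6–8: 417.577 km
6–9: 93.382 km
7–8: 343.008 km
7–9: 342.652 km
8–9: 325.066 km
Closest pair: 6–9 at 93.382 km.

6 and 9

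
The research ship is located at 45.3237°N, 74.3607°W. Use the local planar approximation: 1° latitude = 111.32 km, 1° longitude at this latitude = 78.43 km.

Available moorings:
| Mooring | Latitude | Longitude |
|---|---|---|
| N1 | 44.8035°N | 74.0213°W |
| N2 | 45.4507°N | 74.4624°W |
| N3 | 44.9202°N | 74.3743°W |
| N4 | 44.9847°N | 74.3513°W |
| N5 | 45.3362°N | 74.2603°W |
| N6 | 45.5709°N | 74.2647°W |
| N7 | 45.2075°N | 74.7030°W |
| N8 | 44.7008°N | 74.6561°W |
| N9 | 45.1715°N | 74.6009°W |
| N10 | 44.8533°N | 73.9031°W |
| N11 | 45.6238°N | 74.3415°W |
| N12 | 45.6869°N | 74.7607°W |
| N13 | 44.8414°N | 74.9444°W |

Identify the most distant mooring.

N8

Distances from 45.3237°N, 74.3607°W:
N1: √((-0.5202·111.32)² + (0.3394·78.43)²) = √(3353.413366 + 708.578721) = 63.7338 km
N2: √((0.1270·111.32)² + (-0.1017·78.43)²) = √(199.872865 + 63.621856) = 16.2325 km
N3: √((-0.4035·111.32)² + (-0.0136·78.43)²) = √(2017.592586 + 1.137738) = 44.9303 km
N4: √((-0.3390·111.32)² + (0.0094·78.43)²) = √(1424.117397 + 0.543526) = 37.7447 km
N5: √((0.0125·111.32)² + (0.1004·78.43)²) = √(1.936272 + 62.005734) = 7.9964 km
N6: √((0.2472·111.32)² + (0.0960·78.43)²) = √(757.257055 + 56.690057) = 28.5298 km
N7: √((-0.1162·111.32)² + (-0.3423·78.43)²) = √(167.324159 + 720.739341) = 29.8004 km
N8: √((-0.6229·111.32)² + (-0.2954·78.43)²) = √(4808.205901 + 536.766511) = 73.1093 km
N9: √((-0.1522·111.32)² + (-0.2402·78.43)²) = √(287.061996 + 354.903626) = 25.3370 km
N10: √((-0.4704·111.32)² + (0.4576·78.43)²) = √(2742.085684 + 1288.061091) = 63.4834 km
N11: √((0.3001·111.32)² + (0.0192·78.43)²) = √(1116.036468 + 2.267602) = 33.4411 km
N12: √((0.3632·111.32)² + (-0.4000·78.43)²) = √(1634.700047 + 984.202384) = 51.1752 km
N13: √((-0.4823·111.32)² + (-0.5837·78.43)²) = √(2882.577014 + 2095.770952) = 70.5574 km
Maximum: N8 at 73.1093 km.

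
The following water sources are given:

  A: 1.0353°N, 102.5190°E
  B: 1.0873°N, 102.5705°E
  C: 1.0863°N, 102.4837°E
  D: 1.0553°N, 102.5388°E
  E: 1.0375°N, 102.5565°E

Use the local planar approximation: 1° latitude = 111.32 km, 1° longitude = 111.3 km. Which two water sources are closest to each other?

Pairwise distances:
D–E: √((-0.0178·111.32)² + (0.0177·111.3)²) = √(3.926326 + 3.880939) = 2.7941 km
A–D: √((0.0200·111.32)² + (0.0198·111.3)²) = √(4.956857 + 4.856470) = 3.1326 km
A–E: √((0.0022·111.32)² + (0.0375·111.3)²) = √(0.059978 + 17.420189) = 4.1809 km
B–D: √((-0.0320·111.32)² + (-0.0317·111.3)²) = √(12.689554 + 12.448266) = 5.0138 km
B–E: √((-0.0498·111.32)² + (-0.0140·111.3)²) = √(30.733009 + 2.427987) = 5.7586 km
A–C: √((0.0510·111.32)² + (-0.0353·111.3)²) = √(32.231962 + 15.436177) = 6.9042 km
C–D: √((-0.0310·111.32)² + (0.0551·111.3)²) = √(11.908849 + 37.609151) = 7.0369 km
A–B: √((0.0520·111.32)² + (0.0515·111.3)²) = √(33.508353 + 32.855251) = 8.1464 km
B–C: √((-0.0010·111.32)² + (-0.0868·111.3)²) = √(0.012392 + 93.331830) = 9.6615 km
C–E: √((-0.0488·111.32)² + (0.0728·111.3)²) = √(29.511144 + 65.652775) = 9.7552 km
Closest pair: D–E at 2.7941 km.

D and E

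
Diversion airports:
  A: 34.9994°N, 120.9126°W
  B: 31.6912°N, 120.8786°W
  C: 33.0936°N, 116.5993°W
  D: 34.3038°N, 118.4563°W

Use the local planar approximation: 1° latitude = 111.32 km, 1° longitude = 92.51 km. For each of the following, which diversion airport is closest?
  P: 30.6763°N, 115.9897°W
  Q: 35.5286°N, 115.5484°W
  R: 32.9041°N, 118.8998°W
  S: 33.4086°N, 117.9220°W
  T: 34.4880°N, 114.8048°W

P at 30.6763°N, 115.9897°W:
  A: √((4.3231·111.32)² + (-4.9229·92.51)²) = √(231599.148556 + 207405.080179) = 662.5739 km
  B: √((1.0149·111.32)² + (-4.8889·92.51)²) = √(12764.179423 + 204550.087716) = 466.1698 km
  C: √((2.4173·111.32)² + (-0.6096·92.51)²) = √(72411.492573 + 3180.294064) = 274.9396 km
  D: √((3.6275·111.32)² + (-2.4666·92.51)²) = √(163065.181257 + 52068.469982) = 463.8250 km
  → nearest: C (274.9396 km)
Q at 35.5286°N, 115.5484°W:
  A: √((-0.5292·111.32)² + (-5.3642·92.51)²) = √(3470.452194 + 246256.263497) = 499.7266 km
  B: √((-3.8374·111.32)² + (-5.3302·92.51)²) = √(182482.212445 + 243144.456143) = 652.4007 km
  C: √((-2.4350·111.32)² + (-1.0509·92.51)²) = √(73475.800522 + 9451.487102) = 287.9710 km
  D: √((-1.2248·111.32)² + (-2.9079·92.51)²) = √(18589.887035 + 72366.288099) = 301.5894 km
  → nearest: C (287.9710 km)
R at 32.9041°N, 118.8998°W:
  A: √((2.0953·111.32)² + (-2.0128·92.51)²) = √(54405.000835 + 34671.977284) = 298.4577 km
  B: √((-1.2129·111.32)² + (-1.9788·92.51)²) = √(18230.407961 + 33510.519864) = 227.4663 km
  C: √((0.1895·111.32)² + (2.3005·92.51)²) = √(445.004932 + 45292.035299) = 213.8622 km
  D: √((1.3997·111.32)² + (0.4435·92.51)²) = √(24278.190820 + 1683.311964) = 161.1257 km
  → nearest: D (161.1257 km)
S at 33.4086°N, 117.9220°W:
  A: √((1.5908·111.32)² + (-2.9906·92.51)²) = √(31360.108743 + 76540.980248) = 328.4830 km
  B: √((-1.7174·111.32)² + (-2.9566·92.51)²) = √(36550.162525 + 74810.491329) = 333.7074 km
  C: √((-0.3150·111.32)² + (1.3227·92.51)²) = √(1229.610330 + 14972.698140) = 127.2883 km
  D: √((0.8952·111.32)² + (-0.5343·92.51)²) = √(9930.852749 + 2443.136378) = 111.2384 km
  → nearest: D (111.2384 km)
T at 34.4880°N, 114.8048°W:
  A: √((0.5114·111.32)² + (-6.1078·92.51)²) = √(3240.916506 + 319261.814201) = 567.8932 km
  B: √((-2.7968·111.32)² + (-6.0738·92.51)²) = √(96932.456120 + 315717.268227) = 642.3782 km
  C: √((-1.3944·111.32)² + (-1.7945·92.51)²) = √(24094.678929 + 27559.052825) = 227.2746 km
  D: √((-0.1842·111.32)² + (-3.6515·92.51)²) = √(420.460930 + 114109.019034) = 338.4220 km
  → nearest: C (227.2746 km)

P→C; Q→C; R→D; S→D; T→C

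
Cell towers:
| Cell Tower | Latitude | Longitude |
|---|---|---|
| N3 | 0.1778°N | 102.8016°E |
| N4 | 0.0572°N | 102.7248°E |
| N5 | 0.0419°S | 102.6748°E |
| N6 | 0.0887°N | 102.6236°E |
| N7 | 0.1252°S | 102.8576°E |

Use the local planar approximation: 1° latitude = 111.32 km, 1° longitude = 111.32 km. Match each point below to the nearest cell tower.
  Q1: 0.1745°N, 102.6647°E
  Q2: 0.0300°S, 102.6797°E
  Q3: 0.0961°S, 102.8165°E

Q1 at 0.1745°N, 102.6647°E:
  N3: 15.2441 km
  N4: 14.6720 km
  N5: 24.1159 km
  N6: 10.5905 km
  N7: 39.6759 km
  → nearest: N6 (10.5905 km)
Q2 at 0.0300°S, 102.6797°E:
  N3: 26.8188 km
  N4: 10.9286 km
  N5: 1.4326 km
  N6: 14.6151 km
  N7: 22.4611 km
  → nearest: N5 (1.4326 km)
Q3 at 0.0961°S, 102.8165°E:
  N3: 30.5356 km
  N4: 19.8854 km
  N5: 16.8886 km
  N6: 29.7375 km
  N7: 5.6060 km
  → nearest: N7 (5.6060 km)

Q1→N6; Q2→N5; Q3→N7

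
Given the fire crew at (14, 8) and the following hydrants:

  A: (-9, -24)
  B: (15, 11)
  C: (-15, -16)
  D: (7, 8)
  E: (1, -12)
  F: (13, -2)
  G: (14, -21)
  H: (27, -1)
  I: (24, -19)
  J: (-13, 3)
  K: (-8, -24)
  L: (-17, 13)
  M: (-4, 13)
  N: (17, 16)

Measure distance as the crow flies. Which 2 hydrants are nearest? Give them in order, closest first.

Distances from (14, 8):
A: √((-23)² + (-32)²) = √(529.000 + 1024.000) = 39.4
B: √((1)² + (3)²) = √(1.000 + 9.000) = 3.2
C: √((-29)² + (-24)²) = √(841.000 + 576.000) = 37.6
D: √((-7)² + (0)²) = √(49.000 + 0.000) = 7.0
E: √((-13)² + (-20)²) = √(169.000 + 400.000) = 23.9
F: √((-1)² + (-10)²) = √(1.000 + 100.000) = 10.0
G: √((0)² + (-29)²) = √(0.000 + 841.000) = 29.0
H: √((13)² + (-9)²) = √(169.000 + 81.000) = 15.8
I: √((10)² + (-27)²) = √(100.000 + 729.000) = 28.8
J: √((-27)² + (-5)²) = √(729.000 + 25.000) = 27.5
K: √((-22)² + (-32)²) = √(484.000 + 1024.000) = 38.8
L: √((-31)² + (5)²) = √(961.000 + 25.000) = 31.4
M: √((-18)² + (5)²) = √(324.000 + 25.000) = 18.7
N: √((3)² + (8)²) = √(9.000 + 64.000) = 8.5
Sorted: B (3.2) < D (7.0) < N (8.5) < F (10.0) < …

B, D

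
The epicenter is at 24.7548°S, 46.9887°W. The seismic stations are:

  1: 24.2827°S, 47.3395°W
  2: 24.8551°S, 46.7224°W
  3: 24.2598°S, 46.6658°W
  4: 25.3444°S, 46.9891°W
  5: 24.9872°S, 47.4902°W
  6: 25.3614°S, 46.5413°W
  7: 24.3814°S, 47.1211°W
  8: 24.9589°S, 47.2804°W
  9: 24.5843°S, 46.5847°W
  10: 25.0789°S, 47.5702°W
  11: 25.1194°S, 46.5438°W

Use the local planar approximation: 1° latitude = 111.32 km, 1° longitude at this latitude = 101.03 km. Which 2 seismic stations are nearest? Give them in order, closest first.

2, 8

Distances from 24.7548°S, 46.9887°W:
1: 63.3879 km
2: 29.1291 km
3: 64.0361 km
4: 65.6343 km
5: 56.8893 km
6: 81.2587 km
7: 43.6662 km
8: 37.2119 km
9: 45.0133 km
10: 68.9429 km
11: 60.5613 km
Sorted: 2 (29.1291 km) < 8 (37.2119 km) < 7 (43.6662 km) < 9 (45.0133 km) < …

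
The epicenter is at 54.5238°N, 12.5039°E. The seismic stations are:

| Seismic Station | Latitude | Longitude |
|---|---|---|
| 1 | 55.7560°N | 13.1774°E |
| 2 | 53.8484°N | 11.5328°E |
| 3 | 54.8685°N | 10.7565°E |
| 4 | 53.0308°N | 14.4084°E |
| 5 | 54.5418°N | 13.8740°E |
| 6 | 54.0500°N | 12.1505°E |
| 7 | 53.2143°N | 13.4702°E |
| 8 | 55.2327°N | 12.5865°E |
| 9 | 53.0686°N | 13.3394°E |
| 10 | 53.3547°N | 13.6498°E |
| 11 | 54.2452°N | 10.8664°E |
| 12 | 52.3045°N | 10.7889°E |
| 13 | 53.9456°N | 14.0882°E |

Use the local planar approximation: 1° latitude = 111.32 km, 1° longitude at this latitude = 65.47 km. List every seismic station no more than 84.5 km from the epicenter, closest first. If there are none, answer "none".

Distances from 54.5238°N, 12.5039°E:
1: √((1.2322·111.32)² + (0.6735·65.47)²) = √(18815.198490 + 1944.284804) = 144.0815 km
2: √((-0.6754·111.32)² + (-0.9711·65.47)²) = √(5652.863621 + 4042.151530) = 98.4633 km
3: √((0.3447·111.32)² + (-1.7474·65.47)²) = √(1472.410691 + 13087.881212) = 120.6660 km
4: √((-1.4930·111.32)² + (1.9045·65.47)²) = √(27622.692625 + 15547.001334) = 207.7732 km
5: √((0.0180·111.32)² + (1.3701·65.47)²) = √(4.015054 + 8046.170192) = 89.7228 km
6: √((-0.4738·111.32)² + (-0.3534·65.47)²) = √(2781.867931 + 535.325304) = 57.5951 km
7: √((-1.3095·111.32)² + (0.9663·65.47)²) = √(21249.924964 + 4002.290803) = 158.9095 km
8: √((0.7089·111.32)² + (0.0826·65.47)²) = √(6227.537452 + 29.244539) = 79.0998 km
9: √((-1.4552·111.32)² + (0.8355·65.47)²) = √(26241.687987 + 2992.110239) = 170.9789 km
10: √((-1.1691·111.32)² + (1.1459·65.47)²) = √(16937.515917 + 5628.311437) = 150.2193 km
11: √((-0.2786·111.32)² + (-1.6375·65.47)²) = √(961.852813 + 11493.367651) = 111.6030 km
12: √((-2.2193·111.32)² + (-1.7150·65.47)²) = √(61034.925898 + 12607.034189) = 271.3705 km
13: √((-0.5782·111.32)² + (1.5843·65.47)²) = √(4142.882061 + 10758.693277) = 122.0720 km
Threshold 84.5 km: 6 (57.5951 km), 8 (79.0998 km) are within range.

6, 8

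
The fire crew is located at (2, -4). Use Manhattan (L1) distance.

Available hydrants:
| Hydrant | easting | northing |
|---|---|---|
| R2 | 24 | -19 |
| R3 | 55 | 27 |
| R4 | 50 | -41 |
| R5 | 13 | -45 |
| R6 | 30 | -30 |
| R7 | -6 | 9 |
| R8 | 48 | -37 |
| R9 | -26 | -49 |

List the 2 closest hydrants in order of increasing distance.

Distances from (2, -4):
R2: |22| + |-15| = 22 + 15 = 37
R3: |53| + |31| = 53 + 31 = 84
R4: |48| + |-37| = 48 + 37 = 85
R5: |11| + |-41| = 11 + 41 = 52
R6: |28| + |-26| = 28 + 26 = 54
R7: |-8| + |13| = 8 + 13 = 21
R8: |46| + |-33| = 46 + 33 = 79
R9: |-28| + |-45| = 28 + 45 = 73
Sorted: R7 (21) < R2 (37) < R5 (52) < R6 (54) < …

R7, R2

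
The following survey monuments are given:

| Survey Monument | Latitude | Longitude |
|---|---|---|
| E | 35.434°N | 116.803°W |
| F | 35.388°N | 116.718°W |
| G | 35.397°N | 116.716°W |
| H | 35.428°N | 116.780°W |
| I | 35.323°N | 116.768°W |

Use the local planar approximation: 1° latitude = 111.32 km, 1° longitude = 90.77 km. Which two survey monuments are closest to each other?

Pairwise distances:
E–F: √((-0.046·111.32)² + (0.085·90.77)²) = √(26.22177 + 59.52817) = 9.260 km
E–G: √((-0.037·111.32)² + (0.087·90.77)²) = √(16.96484 + 62.36245) = 8.907 km
E–H: √((-0.006·111.32)² + (0.023·90.77)²) = √(0.44612 + 4.35853) = 2.192 km
E–I: √((-0.111·111.32)² + (0.035·90.77)²) = √(152.68359 + 10.09301) = 12.758 km
F–G: √((0.009·111.32)² + (0.002·90.77)²) = √(1.00376 + 0.03296) = 1.018 km
F–H: √((0.040·111.32)² + (-0.062·90.77)²) = √(19.82743 + 31.67146) = 7.176 km
F–I: √((-0.065·111.32)² + (-0.050·90.77)²) = √(52.35680 + 20.59798) = 8.541 km
G–H: √((0.031·111.32)² + (-0.064·90.77)²) = √(11.90885 + 33.74773) = 6.757 km
G–I: √((-0.074·111.32)² + (-0.052·90.77)²) = √(67.85937 + 22.27878) = 9.494 km
H–I: √((-0.105·111.32)² + (0.012·90.77)²) = √(136.62337 + 1.18644) = 11.739 km
Closest pair: F–G at 1.018 km.

F and G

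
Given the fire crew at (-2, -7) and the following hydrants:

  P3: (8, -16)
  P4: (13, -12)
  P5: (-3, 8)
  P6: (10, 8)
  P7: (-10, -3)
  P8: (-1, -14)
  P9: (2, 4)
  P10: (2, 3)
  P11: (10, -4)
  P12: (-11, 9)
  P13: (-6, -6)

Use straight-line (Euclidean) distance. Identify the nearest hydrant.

Distances from (-2, -7):
P3: 13.5
P4: 15.8
P5: 15.0
P6: 19.2
P7: 8.9
P8: 7.1
P9: 11.7
P10: 10.8
P11: 12.4
P12: 18.4
P13: 4.1
Minimum: P13 at 4.1.

P13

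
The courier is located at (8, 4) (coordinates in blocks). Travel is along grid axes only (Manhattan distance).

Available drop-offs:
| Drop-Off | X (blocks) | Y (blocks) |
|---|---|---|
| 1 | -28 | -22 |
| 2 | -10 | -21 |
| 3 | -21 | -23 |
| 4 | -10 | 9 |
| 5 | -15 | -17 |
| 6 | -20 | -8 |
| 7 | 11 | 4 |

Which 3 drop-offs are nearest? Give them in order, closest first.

Distances from (8, 4):
1: |-36| + |-26| = 36 + 26 = 62 blocks
2: |-18| + |-25| = 18 + 25 = 43 blocks
3: |-29| + |-27| = 29 + 27 = 56 blocks
4: |-18| + |5| = 18 + 5 = 23 blocks
5: |-23| + |-21| = 23 + 21 = 44 blocks
6: |-28| + |-12| = 28 + 12 = 40 blocks
7: |3| + |0| = 3 + 0 = 3 blocks
Sorted: 7 (3 blocks) < 4 (23 blocks) < 6 (40 blocks) < 2 (43 blocks) < 5 (44 blocks) < …

7, 4, 6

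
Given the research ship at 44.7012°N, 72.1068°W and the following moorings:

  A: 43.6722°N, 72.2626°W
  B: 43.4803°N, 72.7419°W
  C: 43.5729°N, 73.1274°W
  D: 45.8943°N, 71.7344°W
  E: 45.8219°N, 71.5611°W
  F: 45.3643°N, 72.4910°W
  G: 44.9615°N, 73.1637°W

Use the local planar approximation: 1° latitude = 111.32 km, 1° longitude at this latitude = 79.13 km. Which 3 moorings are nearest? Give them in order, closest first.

F, G, A

Distances from 44.7012°N, 72.1068°W:
A: 115.2098 km
B: 144.9044 km
C: 149.3256 km
D: 136.0457 km
E: 132.0180 km
F: 79.8318 km
G: 88.5101 km
Sorted: F (79.8318 km) < G (88.5101 km) < A (115.2098 km) < E (132.0180 km) < D (136.0457 km) < …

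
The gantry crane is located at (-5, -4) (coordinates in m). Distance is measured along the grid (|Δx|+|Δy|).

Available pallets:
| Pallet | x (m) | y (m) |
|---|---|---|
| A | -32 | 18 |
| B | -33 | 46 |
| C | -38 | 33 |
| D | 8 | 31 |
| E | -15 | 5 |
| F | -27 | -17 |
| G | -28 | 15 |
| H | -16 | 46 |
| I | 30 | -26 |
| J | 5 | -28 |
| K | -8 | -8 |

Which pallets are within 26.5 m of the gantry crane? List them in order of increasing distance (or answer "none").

K, E

Distances from (-5, -4):
A: 49 m
B: 78 m
C: 70 m
D: 48 m
E: 19 m
F: 35 m
G: 42 m
H: 61 m
I: 57 m
J: 34 m
K: 7 m
Threshold 26.5 m: K (7 m), E (19 m) are within range.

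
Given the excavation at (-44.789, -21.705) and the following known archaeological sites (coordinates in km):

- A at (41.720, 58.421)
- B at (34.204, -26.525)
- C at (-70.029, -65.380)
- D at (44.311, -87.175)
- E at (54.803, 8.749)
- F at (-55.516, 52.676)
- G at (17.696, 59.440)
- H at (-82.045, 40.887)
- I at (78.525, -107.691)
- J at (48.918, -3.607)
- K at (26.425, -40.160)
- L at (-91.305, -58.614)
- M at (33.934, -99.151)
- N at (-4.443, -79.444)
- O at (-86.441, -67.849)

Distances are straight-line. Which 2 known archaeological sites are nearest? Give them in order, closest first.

C, L

Distances from (-44.789, -21.705):
A: 117.915 km
B: 79.140 km
C: 50.444 km
D: 110.567 km
E: 104.144 km
F: 75.151 km
G: 102.415 km
H: 72.841 km
I: 150.333 km
J: 95.439 km
K: 73.566 km
L: 59.380 km
M: 110.432 km
N: 70.439 km
O: 62.162 km
Sorted: C (50.444 km) < L (59.380 km) < O (62.162 km) < N (70.439 km) < …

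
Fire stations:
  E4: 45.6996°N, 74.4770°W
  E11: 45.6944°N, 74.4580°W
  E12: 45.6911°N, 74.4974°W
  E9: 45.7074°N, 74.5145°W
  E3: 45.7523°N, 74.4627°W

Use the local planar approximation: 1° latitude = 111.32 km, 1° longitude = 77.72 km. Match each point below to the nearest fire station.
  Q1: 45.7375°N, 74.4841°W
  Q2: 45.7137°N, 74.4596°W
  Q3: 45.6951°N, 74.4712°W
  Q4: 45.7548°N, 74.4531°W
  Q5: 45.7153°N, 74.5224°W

Q1→E3; Q2→E4; Q3→E4; Q4→E3; Q5→E9

Q1 at 45.7375°N, 74.4841°W:
  E4: √((-0.0379·111.32)² + (0.0071·77.72)²) = √(17.800197 + 0.304496) = 4.2550 km
  E11: √((-0.0431·111.32)² + (0.0261·77.72)²) = √(23.019768 + 4.114780) = 5.2091 km
  E12: √((-0.0464·111.32)² + (-0.0133·77.72)²) = √(26.679787 + 1.068486) = 5.2677 km
  E9: √((-0.0301·111.32)² + (-0.0304·77.72)²) = √(11.227405 + 5.582295) = 4.1000 km
  E3: √((0.0148·111.32)² + (0.0214·77.72)²) = √(2.714375 + 2.766261) = 2.3411 km
  → nearest: E3 (2.3411 km)
Q2 at 45.7137°N, 74.4596°W:
  E4: √((-0.0141·111.32)² + (-0.0174·77.72)²) = √(2.463682 + 1.828791) = 2.0718 km
  E11: √((-0.0193·111.32)² + (0.0016·77.72)²) = √(4.615949 + 0.015463) = 2.1521 km
  E12: √((-0.0226·111.32)² + (-0.0378·77.72)²) = √(6.329411 + 8.630763) = 3.8678 km
  E9: √((-0.0063·111.32)² + (-0.0549·77.72)²) = √(0.491844 + 18.205821) = 4.3241 km
  E3: √((0.0386·111.32)² + (-0.0031·77.72)²) = √(18.463796 + 0.058048) = 4.3037 km
  → nearest: E4 (2.0718 km)
Q3 at 45.6951°N, 74.4712°W:
  E4: √((0.0045·111.32)² + (-0.0058·77.72)²) = √(0.250941 + 0.203199) = 0.6739 km
  E11: √((-0.0007·111.32)² + (0.0132·77.72)²) = √(0.006072 + 1.052479) = 1.0289 km
  E12: √((-0.0040·111.32)² + (-0.0262·77.72)²) = √(0.198274 + 4.146371) = 2.0844 km
  E9: √((0.0123·111.32)² + (-0.0433·77.72)²) = √(1.874807 + 11.325083) = 3.6332 km
  E3: √((0.0572·111.32)² + (0.0085·77.72)²) = √(40.545107 + 0.436419) = 6.4017 km
  → nearest: E4 (0.6739 km)
Q4 at 45.7548°N, 74.4531°W:
  E4: √((-0.0552·111.32)² + (-0.0239·77.72)²) = √(37.759354 + 3.450336) = 6.4195 km
  E11: √((-0.0604·111.32)² + (-0.0049·77.72)²) = √(45.208518 + 0.145030) = 6.7345 km
  E12: √((-0.0637·111.32)² + (-0.0443·77.72)²) = √(50.283472 + 11.854221) = 7.8827 km
  E9: √((-0.0474·111.32)² + (-0.0614·77.72)²) = √(27.842170 + 22.772060) = 7.1144 km
  E3: √((-0.0025·111.32)² + (-0.0096·77.72)²) = √(0.077451 + 0.556683) = 0.7963 km
  → nearest: E3 (0.7963 km)
Q5 at 45.7153°N, 74.5224°W:
  E4: √((-0.0157·111.32)² + (0.0454·77.72)²) = √(3.054539 + 12.450228) = 3.9376 km
  E11: √((-0.0209·111.32)² + (0.0644·77.72)²) = √(5.413012 + 25.051707) = 5.5195 km
  E12: √((-0.0242·111.32)² + (0.0250·77.72)²) = √(7.257334 + 3.775249) = 3.3215 km
  E9: √((-0.0079·111.32)² + (0.0079·77.72)²) = √(0.773394 + 0.376981) = 1.0726 km
  E3: √((0.0370·111.32)² + (0.0597·77.72)²) = √(16.964843 + 21.528524) = 6.2043 km
  → nearest: E9 (1.0726 km)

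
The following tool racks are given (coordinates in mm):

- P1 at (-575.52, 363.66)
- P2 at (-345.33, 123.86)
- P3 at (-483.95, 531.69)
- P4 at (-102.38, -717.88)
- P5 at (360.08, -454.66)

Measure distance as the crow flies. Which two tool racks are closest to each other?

P1 and P3

Pairwise distances:
P1–P2: 332.40 mm
P1–P3: 191.36 mm
P1–P4: 1180.50 mm
P1–P5: 1242.98 mm
P2–P3: 430.74 mm
P2–P4: 876.10 mm
P2–P5: 912.30 mm
P3–P4: 1306.53 mm
P3–P5: 1298.18 mm
P4–P5: 532.12 mm
Closest pair: P1–P3 at 191.36 mm.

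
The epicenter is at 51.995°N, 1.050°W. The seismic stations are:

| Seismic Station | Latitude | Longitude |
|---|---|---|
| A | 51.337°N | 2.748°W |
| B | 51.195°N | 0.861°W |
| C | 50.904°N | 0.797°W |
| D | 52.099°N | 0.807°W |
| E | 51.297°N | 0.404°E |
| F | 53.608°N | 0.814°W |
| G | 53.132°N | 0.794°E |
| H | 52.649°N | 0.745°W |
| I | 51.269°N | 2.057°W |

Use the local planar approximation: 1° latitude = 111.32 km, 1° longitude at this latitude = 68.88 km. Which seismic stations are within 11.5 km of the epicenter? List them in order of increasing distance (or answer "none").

none

Distances from 51.995°N, 1.050°W:
A: 138.002 km
B: 90.002 km
C: 122.694 km
D: 20.352 km
E: 126.759 km
F: 180.293 km
G: 179.312 km
H: 75.774 km
I: 106.502 km
Threshold 11.5 km: none within range.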